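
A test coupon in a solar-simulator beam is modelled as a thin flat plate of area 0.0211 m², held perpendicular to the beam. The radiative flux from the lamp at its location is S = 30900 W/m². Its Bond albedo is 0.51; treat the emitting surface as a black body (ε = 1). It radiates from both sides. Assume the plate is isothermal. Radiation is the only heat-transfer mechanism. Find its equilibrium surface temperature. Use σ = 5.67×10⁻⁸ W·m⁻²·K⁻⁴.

T ≈ 604 K

At equilibrium, absorbed power = emitted power.
Absorbing cross-section = A = 0.02110 m²; emitting surface = 2A = 0.04220 m² (ratio 2).
(1−a)S·A_cross = εσ·A_surf·T⁴  ⇒  T⁴ = (1−a)S/(2σ).
T⁴ = 0.490·30900/(2·5.67×10⁻⁸) = 1.335×10¹¹ K⁴.
T = (1.335×10¹¹)^(1/4).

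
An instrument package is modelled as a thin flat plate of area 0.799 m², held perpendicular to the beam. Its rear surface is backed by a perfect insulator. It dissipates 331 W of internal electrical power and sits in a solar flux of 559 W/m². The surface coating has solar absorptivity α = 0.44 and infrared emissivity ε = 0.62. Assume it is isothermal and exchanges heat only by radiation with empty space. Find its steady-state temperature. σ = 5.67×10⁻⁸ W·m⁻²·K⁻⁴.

T ≈ 370 K

At steady state, absorbed solar power + internal power = radiated power.
Absorbed: α·S·A_cross = 0.44·559·0.7990 = 196.5 W (cross-section A).
Total input = 196.5 + 331 = 527.5 W.
Radiated: εσ·A_surf·T⁴ with A_surf = A = 0.7990 m².
T⁴ = 527.5/(0.62·5.67×10⁻⁸·0.7990) = 1.878×10¹⁰ K⁴.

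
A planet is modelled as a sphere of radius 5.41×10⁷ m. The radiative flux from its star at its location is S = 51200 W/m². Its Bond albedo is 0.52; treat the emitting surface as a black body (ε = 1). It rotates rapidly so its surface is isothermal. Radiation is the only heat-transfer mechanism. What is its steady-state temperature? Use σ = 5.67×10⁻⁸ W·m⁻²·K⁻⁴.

T ≈ 574 K

At equilibrium, absorbed power = emitted power.
Absorbing cross-section = πr² = 9.195×10¹⁵ m²; emitting surface = 4πr² = 3.678×10¹⁶ m² (ratio 4).
(1−a)S·A_cross = εσ·A_surf·T⁴  ⇒  T⁴ = (1−a)S/(4σ).
T⁴ = 0.480·51200/(4·5.67×10⁻⁸) = 1.084×10¹¹ K⁴.
T = (1.084×10¹¹)^(1/4).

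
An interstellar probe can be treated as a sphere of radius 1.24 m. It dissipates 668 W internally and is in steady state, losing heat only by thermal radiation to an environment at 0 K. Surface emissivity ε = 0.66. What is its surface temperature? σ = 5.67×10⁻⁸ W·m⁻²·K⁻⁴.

T ≈ 174 K

Steady state: internal power = radiated power, P = εσA T⁴.
Radiating area A = 4πr² = 19.32 m².
T⁴ = P/(εσA) = 668/(0.66·5.67×10⁻⁸·19.32) = 9.238×10⁸ K⁴.
T = (9.238×10⁸)^(1/4).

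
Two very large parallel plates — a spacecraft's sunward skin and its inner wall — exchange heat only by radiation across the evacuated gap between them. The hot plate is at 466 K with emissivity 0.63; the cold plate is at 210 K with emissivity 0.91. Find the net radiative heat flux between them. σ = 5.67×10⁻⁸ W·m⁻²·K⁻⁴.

q ≈ 1520 W/m²

For two infinite grey parallel plates, q = σ(T₁⁴ − T₂⁴)/(1/ε₁ + 1/ε₂ − 1).
T₁⁴ − T₂⁴ = 4.716×10¹⁰ − 1.945×10⁹ = 4.521×10¹⁰ K⁴.
1/ε₁ + 1/ε₂ − 1 = 1.587 + 1.099 − 1 = 1.686.
q = 5.67×10⁻⁸ × 4.521×10¹⁰ / 1.686.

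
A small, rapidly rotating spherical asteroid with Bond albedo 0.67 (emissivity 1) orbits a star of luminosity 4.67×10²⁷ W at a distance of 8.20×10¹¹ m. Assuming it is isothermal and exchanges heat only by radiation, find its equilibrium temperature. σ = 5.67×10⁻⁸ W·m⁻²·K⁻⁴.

T ≈ 168 K

First find the stellar flux at distance d: S = L/(4πd²) = 4.67×10²⁷/(4π·(8.20×10¹¹)²) = 552.7 W/m².
For an isothermal sphere, absorbed (1−a)S·πr² = emitted σ·4πr²·T⁴, so T⁴ = (1−a)S/(4σ).
T⁴ = 0.330·552.7/(4·5.67×10⁻⁸) = 8.042×10⁸ K⁴.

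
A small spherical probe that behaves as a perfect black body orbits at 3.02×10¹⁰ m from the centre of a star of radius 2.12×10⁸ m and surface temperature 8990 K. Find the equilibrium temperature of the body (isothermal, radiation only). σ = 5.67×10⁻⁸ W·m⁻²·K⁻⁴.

The star's surface emits σT_*⁴; at distance d the flux is S = σT_*⁴(R_*/d)².
S = 5.67×10⁻⁸·(8990)⁴·(2.12×10⁸/3.02×10¹⁰)² = 18250 W/m².
For an isothermal sphere T⁴ = (1−a)S/(4σ) = 8.047×10¹⁰ K⁴.

T ≈ 533 K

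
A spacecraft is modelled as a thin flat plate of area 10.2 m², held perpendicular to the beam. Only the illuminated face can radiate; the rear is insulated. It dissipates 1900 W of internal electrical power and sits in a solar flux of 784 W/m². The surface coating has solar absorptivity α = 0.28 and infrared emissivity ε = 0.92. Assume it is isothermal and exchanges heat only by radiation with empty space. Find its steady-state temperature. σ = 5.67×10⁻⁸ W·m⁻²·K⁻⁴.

At steady state, absorbed solar power + internal power = radiated power.
Absorbed: α·S·A_cross = 0.28·784·10.20 = 2239 W (cross-section A).
Total input = 2239 + 1900 = 4139 W.
Radiated: εσ·A_surf·T⁴ with A_surf = A = 10.20 m².
T⁴ = 4139/(0.92·5.67×10⁻⁸·10.20) = 7.779×10⁹ K⁴.

T ≈ 297 K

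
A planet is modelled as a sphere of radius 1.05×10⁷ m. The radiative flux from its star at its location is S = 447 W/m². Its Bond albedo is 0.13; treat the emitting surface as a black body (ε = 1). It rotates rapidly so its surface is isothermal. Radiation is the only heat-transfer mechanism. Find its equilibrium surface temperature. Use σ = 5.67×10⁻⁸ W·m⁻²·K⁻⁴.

At equilibrium, absorbed power = emitted power.
Absorbing cross-section = πr² = 3.464×10¹⁴ m²; emitting surface = 4πr² = 1.385×10¹⁵ m² (ratio 4).
(1−a)S·A_cross = εσ·A_surf·T⁴  ⇒  T⁴ = (1−a)S/(4σ).
T⁴ = 0.870·447/(4·5.67×10⁻⁸) = 1.715×10⁹ K⁴.
T = (1.715×10⁹)^(1/4).

T ≈ 203 K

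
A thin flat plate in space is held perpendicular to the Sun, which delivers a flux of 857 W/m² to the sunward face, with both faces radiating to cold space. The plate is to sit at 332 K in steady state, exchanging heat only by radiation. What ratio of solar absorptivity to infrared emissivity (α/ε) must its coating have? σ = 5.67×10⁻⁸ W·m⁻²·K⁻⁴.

α/ε ≈ 1.61

Balance: αS·A = εσ·2A·T⁴ ⇒ α/ε = 2σT⁴/S.
α/ε = 2·5.67×10⁻⁸·(332)⁴/857 = 2·5.67×10⁻⁸·1.215×10¹⁰/857.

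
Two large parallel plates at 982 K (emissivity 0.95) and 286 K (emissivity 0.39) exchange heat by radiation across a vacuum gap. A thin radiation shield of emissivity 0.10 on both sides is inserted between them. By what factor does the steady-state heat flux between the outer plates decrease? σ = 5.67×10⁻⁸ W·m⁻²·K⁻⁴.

factor ≈ 8.26

Without shield: q₀ = σΔ(T⁴)/(1/ε₁+1/ε₂−1) with denominator 2.617.
With shield the two gaps are in series; the resistances add: (1/ε₁+1/ε_s−1)+(1/ε_s+1/ε₂−1) = 10.05+11.56 = 21.62.
Heat-flux ratio q₀/q = 21.62/2.617.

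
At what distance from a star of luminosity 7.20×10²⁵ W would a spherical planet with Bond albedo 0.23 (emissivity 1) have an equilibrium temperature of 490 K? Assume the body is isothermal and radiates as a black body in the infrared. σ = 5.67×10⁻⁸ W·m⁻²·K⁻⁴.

d ≈ 1.84×10¹⁰ m

For an isothermal black-emitting sphere, (1−a)S·πr² = σ·4πr²·T⁴ ⇒ S = 4σT⁴/(1−a).
S = 4·5.67×10⁻⁸·(490)⁴/0.770 = 16980 W/m².
Flux falls as S = L/(4πd²), so d = √(L/(4πS)) = √(7.20×10²⁵/(4π·16980)).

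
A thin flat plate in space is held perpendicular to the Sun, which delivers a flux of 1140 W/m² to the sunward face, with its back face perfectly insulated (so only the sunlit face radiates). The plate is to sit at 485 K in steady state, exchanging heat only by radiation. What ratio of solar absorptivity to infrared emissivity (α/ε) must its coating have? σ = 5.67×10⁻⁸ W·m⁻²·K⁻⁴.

α/ε ≈ 2.75

Balance: αS·A = εσ·1A·T⁴ ⇒ α/ε = σT⁴/S.
α/ε = 5.67×10⁻⁸·(485)⁴/1140 = 5.67×10⁻⁸·5.533×10¹⁰/1140.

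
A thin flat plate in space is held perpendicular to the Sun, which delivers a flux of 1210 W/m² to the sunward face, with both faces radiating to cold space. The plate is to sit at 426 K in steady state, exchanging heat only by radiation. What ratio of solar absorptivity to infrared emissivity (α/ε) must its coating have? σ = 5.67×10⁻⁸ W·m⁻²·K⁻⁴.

α/ε ≈ 3.09

Balance: αS·A = εσ·2A·T⁴ ⇒ α/ε = 2σT⁴/S.
α/ε = 2·5.67×10⁻⁸·(426)⁴/1210 = 2·5.67×10⁻⁸·3.293×10¹⁰/1210.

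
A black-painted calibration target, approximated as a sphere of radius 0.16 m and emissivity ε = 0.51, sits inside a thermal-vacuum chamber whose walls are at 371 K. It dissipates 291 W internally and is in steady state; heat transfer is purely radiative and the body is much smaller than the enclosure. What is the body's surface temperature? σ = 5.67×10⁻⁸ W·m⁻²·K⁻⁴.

T ≈ 473 K

For a small grey body in a large enclosure, net radiated power = εσA(T⁴ − T_w⁴).
Steady state: P = εσA(T⁴ − T_w⁴) with A = 4πr² = 0.3217 m².
T⁴ = P/(εσA) + T_w⁴ = 291/(0.51·5.67×10⁻⁸·0.3217) + (371)⁴
    = 3.128×10¹⁰ + 1.895×10¹⁰ = 5.023×10¹⁰ K⁴.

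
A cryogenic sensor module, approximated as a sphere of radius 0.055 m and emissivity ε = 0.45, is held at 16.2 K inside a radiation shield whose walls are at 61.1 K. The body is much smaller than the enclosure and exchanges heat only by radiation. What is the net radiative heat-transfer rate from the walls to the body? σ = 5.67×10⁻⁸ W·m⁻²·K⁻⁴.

P_net ≈ 0.0135 W

For a small grey body in a large enclosure: P_net = εσA(T_body⁴ − T_wall⁴).
A = 4πr² = 0.03801 m²; T_body⁴ − T_wall⁴ = 68870 − 1.394×10⁷ = -1.387×10⁷ K⁴.
|P_net| = 0.45·5.67×10⁻⁸·0.03801·1.387×10⁷.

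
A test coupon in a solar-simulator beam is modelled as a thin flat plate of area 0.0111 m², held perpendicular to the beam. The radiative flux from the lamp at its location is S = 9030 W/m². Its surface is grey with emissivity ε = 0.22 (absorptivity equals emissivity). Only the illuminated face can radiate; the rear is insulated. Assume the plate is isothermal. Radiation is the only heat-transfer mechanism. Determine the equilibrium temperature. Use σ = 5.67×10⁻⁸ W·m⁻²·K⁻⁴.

T ≈ 632 K

At equilibrium, absorbed power = emitted power.
Absorbing cross-section = A = 0.01110 m²; emitting surface = A = 0.01110 m² (ratio 1).
εS·A_cross = εσ·A_surf·T⁴  ⇒  T⁴ = S/(1σ)   (ε cancels).
T⁴ = 9030/(1·5.67×10⁻⁸) = 1.593×10¹¹ K⁴.
T = (1.593×10¹¹)^(1/4).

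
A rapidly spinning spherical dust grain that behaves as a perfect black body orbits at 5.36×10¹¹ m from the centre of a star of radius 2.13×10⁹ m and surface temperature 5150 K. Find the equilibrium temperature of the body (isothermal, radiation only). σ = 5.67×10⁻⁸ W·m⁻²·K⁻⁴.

The star's surface emits σT_*⁴; at distance d the flux is S = σT_*⁴(R_*/d)².
S = 5.67×10⁻⁸·(5150)⁴·(2.13×10⁹/5.36×10¹¹)² = 629.9 W/m².
For an isothermal sphere T⁴ = (1−a)S/(4σ) = 2.777×10⁹ K⁴.

T ≈ 230 K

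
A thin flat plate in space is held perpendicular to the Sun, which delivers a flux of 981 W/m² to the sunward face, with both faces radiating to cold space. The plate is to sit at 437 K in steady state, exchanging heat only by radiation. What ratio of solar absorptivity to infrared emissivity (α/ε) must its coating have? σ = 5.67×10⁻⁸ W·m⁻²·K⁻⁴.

α/ε ≈ 4.22

Balance: αS·A = εσ·2A·T⁴ ⇒ α/ε = 2σT⁴/S.
α/ε = 2·5.67×10⁻⁸·(437)⁴/981 = 2·5.67×10⁻⁸·3.647×10¹⁰/981.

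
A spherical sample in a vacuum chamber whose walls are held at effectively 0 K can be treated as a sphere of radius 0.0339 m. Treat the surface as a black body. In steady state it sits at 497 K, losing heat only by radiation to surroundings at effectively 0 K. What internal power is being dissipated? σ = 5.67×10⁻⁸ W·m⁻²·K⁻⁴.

Steady state: P = εσA T⁴.
A = 4πr² = 0.01444 m²; T⁴ = (497)⁴ = 6.101×10¹⁰ K⁴.
P = 1.0 × 5.67×10⁻⁸ × 0.01444 × 6.101×10¹⁰.

P ≈ 50.0 W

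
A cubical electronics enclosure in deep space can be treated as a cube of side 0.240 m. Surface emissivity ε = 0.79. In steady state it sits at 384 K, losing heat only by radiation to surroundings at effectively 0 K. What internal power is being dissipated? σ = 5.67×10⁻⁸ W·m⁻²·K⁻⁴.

P ≈ 337 W

Steady state: P = εσA T⁴.
A = 6L² = 0.3456 m²; T⁴ = (384)⁴ = 2.174×10¹⁰ K⁴.
P = 0.79 × 5.67×10⁻⁸ × 0.3456 × 2.174×10¹⁰.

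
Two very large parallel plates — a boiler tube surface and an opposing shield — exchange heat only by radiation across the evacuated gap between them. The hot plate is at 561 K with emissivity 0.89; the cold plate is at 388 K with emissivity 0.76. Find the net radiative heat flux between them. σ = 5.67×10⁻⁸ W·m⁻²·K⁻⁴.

q ≈ 3010 W/m²

For two infinite grey parallel plates, q = σ(T₁⁴ − T₂⁴)/(1/ε₁ + 1/ε₂ − 1).
T₁⁴ − T₂⁴ = 9.905×10¹⁰ − 2.266×10¹⁰ = 7.639×10¹⁰ K⁴.
1/ε₁ + 1/ε₂ − 1 = 1.124 + 1.316 − 1 = 1.439.
q = 5.67×10⁻⁸ × 7.639×10¹⁰ / 1.439.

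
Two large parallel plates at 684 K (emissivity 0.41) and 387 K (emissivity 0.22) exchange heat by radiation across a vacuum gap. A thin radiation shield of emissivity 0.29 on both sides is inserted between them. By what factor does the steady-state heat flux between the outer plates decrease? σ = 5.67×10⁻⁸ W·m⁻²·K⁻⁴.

Without shield: q₀ = σΔ(T⁴)/(1/ε₁+1/ε₂−1) with denominator 5.984.
With shield the two gaps are in series; the resistances add: (1/ε₁+1/ε_s−1)+(1/ε_s+1/ε₂−1) = 4.887+6.994 = 11.88.
Heat-flux ratio q₀/q = 11.88/5.984.

factor ≈ 1.99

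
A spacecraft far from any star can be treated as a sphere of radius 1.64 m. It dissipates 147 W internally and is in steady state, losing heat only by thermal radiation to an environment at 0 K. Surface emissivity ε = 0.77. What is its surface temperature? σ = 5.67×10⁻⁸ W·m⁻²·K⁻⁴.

T ≈ 99.9 K

Steady state: internal power = radiated power, P = εσA T⁴.
Radiating area A = 4πr² = 33.80 m².
T⁴ = P/(εσA) = 147/(0.77·5.67×10⁻⁸·33.80) = 9.962×10⁷ K⁴.
T = (9.962×10⁷)^(1/4).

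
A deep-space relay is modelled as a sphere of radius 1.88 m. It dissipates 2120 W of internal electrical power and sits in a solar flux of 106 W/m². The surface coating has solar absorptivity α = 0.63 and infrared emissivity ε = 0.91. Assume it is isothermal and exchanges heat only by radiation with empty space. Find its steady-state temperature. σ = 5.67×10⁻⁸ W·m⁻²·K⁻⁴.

At steady state, absorbed solar power + internal power = radiated power.
Absorbed: α·S·A_cross = 0.63·106·11.10 = 741.5 W (cross-section πr²).
Total input = 741.5 + 2120 = 2862 W.
Radiated: εσ·A_surf·T⁴ with A_surf = 4πr² = 44.41 m².
T⁴ = 2862/(0.91·5.67×10⁻⁸·44.41) = 1.249×10⁹ K⁴.

T ≈ 188 K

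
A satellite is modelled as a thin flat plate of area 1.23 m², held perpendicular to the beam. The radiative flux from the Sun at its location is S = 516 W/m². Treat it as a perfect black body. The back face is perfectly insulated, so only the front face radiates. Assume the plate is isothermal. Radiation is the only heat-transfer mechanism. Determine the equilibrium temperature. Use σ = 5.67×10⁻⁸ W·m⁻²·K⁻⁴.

T ≈ 309 K

At equilibrium, absorbed power = emitted power.
Absorbing cross-section = A = 1.230 m²; emitting surface = A = 1.230 m² (ratio 1).
S·A_cross = εσ·A_surf·T⁴  ⇒  T⁴ = S/(1σ).
T⁴ = 1.00·516/(1·5.67×10⁻⁸) = 9.101×10⁹ K⁴.
T = (9.101×10⁹)^(1/4).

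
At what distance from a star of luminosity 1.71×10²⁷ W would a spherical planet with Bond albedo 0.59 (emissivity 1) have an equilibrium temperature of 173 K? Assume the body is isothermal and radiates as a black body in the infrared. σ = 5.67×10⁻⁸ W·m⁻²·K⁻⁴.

d ≈ 5.24×10¹¹ m

For an isothermal black-emitting sphere, (1−a)S·πr² = σ·4πr²·T⁴ ⇒ S = 4σT⁴/(1−a).
S = 4·5.67×10⁻⁸·(173)⁴/0.410 = 495.5 W/m².
Flux falls as S = L/(4πd²), so d = √(L/(4πS)) = √(1.71×10²⁷/(4π·495.5)).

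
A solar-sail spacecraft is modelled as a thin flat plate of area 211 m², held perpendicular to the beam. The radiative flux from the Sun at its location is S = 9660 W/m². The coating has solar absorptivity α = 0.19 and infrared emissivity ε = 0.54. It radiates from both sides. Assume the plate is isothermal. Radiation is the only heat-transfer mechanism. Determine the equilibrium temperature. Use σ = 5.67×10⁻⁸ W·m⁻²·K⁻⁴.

At equilibrium, absorbed power = emitted power.
Absorbing cross-section = A = 211.0 m²; emitting surface = 2A = 422.0 m² (ratio 2).
αS·A_cross = εσ·A_surf·T⁴  ⇒  T⁴ = αS/(ε·2σ).
T⁴ = 0.190·9660/(0.54·2·5.67×10⁻⁸) = 2.997×10¹⁰ K⁴.
T = (2.997×10¹⁰)^(1/4).

T ≈ 416 K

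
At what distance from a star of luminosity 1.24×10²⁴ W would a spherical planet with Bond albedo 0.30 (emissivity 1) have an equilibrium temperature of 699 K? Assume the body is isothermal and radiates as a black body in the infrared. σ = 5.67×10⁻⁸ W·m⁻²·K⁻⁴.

For an isothermal black-emitting sphere, (1−a)S·πr² = σ·4πr²·T⁴ ⇒ S = 4σT⁴/(1−a).
S = 4·5.67×10⁻⁸·(699)⁴/0.700 = 77350 W/m².
Flux falls as S = L/(4πd²), so d = √(L/(4πS)) = √(1.24×10²⁴/(4π·77350)).

d ≈ 1.13×10⁹ m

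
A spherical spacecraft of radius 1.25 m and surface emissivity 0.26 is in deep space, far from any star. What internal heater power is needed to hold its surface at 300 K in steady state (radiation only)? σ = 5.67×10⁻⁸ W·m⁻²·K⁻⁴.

P ≈ 2340 W

P = εσ·4πr²·T⁴.
4πr² = 19.63 m²; T⁴ = 8.100×10⁹ K⁴.
P = 0.26·5.67×10⁻⁸·19.63·8.100×10⁹.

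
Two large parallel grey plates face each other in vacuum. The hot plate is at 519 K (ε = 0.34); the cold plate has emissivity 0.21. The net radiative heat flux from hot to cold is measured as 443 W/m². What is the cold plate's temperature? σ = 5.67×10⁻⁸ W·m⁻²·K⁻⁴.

q = σ(T₁⁴ − T₂⁴)/(1/ε₁ + 1/ε₂ − 1); denominator = 6.703.
T₂⁴ = T₁⁴ − q·(1/ε₁+1/ε₂−1)/σ = 7.256×10¹⁰ − 443·6.703/5.67×10⁻⁸
    = 2.018×10¹⁰ K⁴.

T₂ ≈ 377 K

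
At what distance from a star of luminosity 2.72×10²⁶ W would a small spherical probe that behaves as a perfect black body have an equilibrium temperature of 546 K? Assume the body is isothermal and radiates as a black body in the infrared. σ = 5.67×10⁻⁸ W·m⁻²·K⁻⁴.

d ≈ 3.28×10¹⁰ m

For an isothermal black-emitting sphere, (1−a)S·πr² = σ·4πr²·T⁴ ⇒ S = 4σT⁴/(1−a).
S = 4·5.67×10⁻⁸·(546)⁴/1.00 = 20160 W/m².
Flux falls as S = L/(4πd²), so d = √(L/(4πS)) = √(2.72×10²⁶/(4π·20160)).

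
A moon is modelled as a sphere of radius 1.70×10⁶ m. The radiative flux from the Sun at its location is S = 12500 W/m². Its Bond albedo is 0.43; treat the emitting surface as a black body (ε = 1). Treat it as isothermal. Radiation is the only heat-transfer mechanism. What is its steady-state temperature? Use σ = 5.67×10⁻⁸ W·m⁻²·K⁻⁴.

T ≈ 421 K

At equilibrium, absorbed power = emitted power.
Absorbing cross-section = πr² = 9.079×10¹² m²; emitting surface = 4πr² = 3.632×10¹³ m² (ratio 4).
(1−a)S·A_cross = εσ·A_surf·T⁴  ⇒  T⁴ = (1−a)S/(4σ).
T⁴ = 0.570·12500/(4·5.67×10⁻⁸) = 3.142×10¹⁰ K⁴.
T = (3.142×10¹⁰)^(1/4).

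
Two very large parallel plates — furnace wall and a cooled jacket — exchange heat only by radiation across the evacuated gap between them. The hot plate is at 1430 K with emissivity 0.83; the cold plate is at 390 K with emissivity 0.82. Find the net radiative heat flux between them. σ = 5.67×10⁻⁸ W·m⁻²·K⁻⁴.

q ≈ 1.66×10⁵ W/m²

For two infinite grey parallel plates, q = σ(T₁⁴ − T₂⁴)/(1/ε₁ + 1/ε₂ − 1).
T₁⁴ − T₂⁴ = 4.182×10¹² − 2.313×10¹⁰ = 4.158×10¹² K⁴.
1/ε₁ + 1/ε₂ − 1 = 1.205 + 1.220 − 1 = 1.424.
q = 5.67×10⁻⁸ × 4.158×10¹² / 1.424.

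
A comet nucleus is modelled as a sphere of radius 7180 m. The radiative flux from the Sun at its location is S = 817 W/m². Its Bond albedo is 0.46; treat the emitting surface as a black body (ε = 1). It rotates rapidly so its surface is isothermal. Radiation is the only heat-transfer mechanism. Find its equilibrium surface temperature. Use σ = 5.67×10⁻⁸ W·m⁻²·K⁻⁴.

At equilibrium, absorbed power = emitted power.
Absorbing cross-section = πr² = 1.620×10⁸ m²; emitting surface = 4πr² = 6.478×10⁸ m² (ratio 4).
(1−a)S·A_cross = εσ·A_surf·T⁴  ⇒  T⁴ = (1−a)S/(4σ).
T⁴ = 0.540·817/(4·5.67×10⁻⁸) = 1.945×10⁹ K⁴.
T = (1.945×10⁹)^(1/4).

T ≈ 210 K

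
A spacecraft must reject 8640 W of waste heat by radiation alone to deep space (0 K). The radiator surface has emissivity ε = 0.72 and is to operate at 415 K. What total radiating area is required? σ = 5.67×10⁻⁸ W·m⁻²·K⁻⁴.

P = εσA T⁴ ⇒ A = P/(εσT⁴).
T⁴ = 2.966×10¹⁰ K⁴.
A = 8640/(0.72 × 5.67×10⁻⁸ × 2.966×10¹⁰).

A ≈ 7.14 m²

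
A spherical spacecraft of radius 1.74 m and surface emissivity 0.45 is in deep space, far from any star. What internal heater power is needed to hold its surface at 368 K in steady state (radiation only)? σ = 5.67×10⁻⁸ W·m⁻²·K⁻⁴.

P ≈ 17800 W

P = εσ·4πr²·T⁴.
4πr² = 38.05 m²; T⁴ = 1.834×10¹⁰ K⁴.
P = 0.45·5.67×10⁻⁸·38.05·1.834×10¹⁰.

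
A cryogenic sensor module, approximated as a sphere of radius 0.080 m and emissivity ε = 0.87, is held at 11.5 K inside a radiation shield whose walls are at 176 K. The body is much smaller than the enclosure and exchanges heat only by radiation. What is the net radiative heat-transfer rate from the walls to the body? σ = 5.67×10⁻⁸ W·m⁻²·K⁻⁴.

P_net ≈ 3.81 W

For a small grey body in a large enclosure: P_net = εσA(T_body⁴ − T_wall⁴).
A = 4πr² = 0.08042 m²; T_body⁴ − T_wall⁴ = 17490 − 9.595×10⁸ = -9.595×10⁸ K⁴.
|P_net| = 0.87·5.67×10⁻⁸·0.08042·9.595×10⁸.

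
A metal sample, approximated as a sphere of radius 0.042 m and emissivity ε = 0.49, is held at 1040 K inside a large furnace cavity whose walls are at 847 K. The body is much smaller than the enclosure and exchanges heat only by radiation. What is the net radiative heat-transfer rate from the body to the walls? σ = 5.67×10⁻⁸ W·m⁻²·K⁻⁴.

P_net ≈ 404 W

For a small grey body in a large enclosure: P_net = εσA(T_body⁴ − T_wall⁴).
A = 4πr² = 0.02217 m²; T_body⁴ − T_wall⁴ = 1.170×10¹² − 5.147×10¹¹ = 6.552×10¹¹ K⁴.
|P_net| = 0.49·5.67×10⁻⁸·0.02217·6.552×10¹¹.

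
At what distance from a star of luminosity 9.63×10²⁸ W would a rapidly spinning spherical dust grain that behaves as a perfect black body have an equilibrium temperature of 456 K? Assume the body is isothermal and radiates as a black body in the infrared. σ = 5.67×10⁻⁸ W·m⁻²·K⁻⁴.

d ≈ 8.84×10¹¹ m

For an isothermal black-emitting sphere, (1−a)S·πr² = σ·4πr²·T⁴ ⇒ S = 4σT⁴/(1−a).
S = 4·5.67×10⁻⁸·(456)⁴/1.00 = 9806 W/m².
Flux falls as S = L/(4πd²), so d = √(L/(4πS)) = √(9.63×10²⁸/(4π·9806)).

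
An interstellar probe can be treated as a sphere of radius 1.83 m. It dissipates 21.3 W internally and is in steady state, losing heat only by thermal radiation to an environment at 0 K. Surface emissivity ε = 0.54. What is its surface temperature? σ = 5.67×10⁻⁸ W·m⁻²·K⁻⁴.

Steady state: internal power = radiated power, P = εσA T⁴.
Radiating area A = 4πr² = 42.08 m².
T⁴ = P/(εσA) = 21.3/(0.54·5.67×10⁻⁸·42.08) = 1.653×10⁷ K⁴.
T = (1.653×10⁷)^(1/4).

T ≈ 63.8 K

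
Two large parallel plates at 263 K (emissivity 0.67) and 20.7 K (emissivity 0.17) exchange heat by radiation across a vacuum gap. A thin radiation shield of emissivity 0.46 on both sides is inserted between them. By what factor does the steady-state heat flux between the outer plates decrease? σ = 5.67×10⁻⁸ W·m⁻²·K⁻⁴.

factor ≈ 1.53

Without shield: q₀ = σΔ(T⁴)/(1/ε₁+1/ε₂−1) with denominator 6.375.
With shield the two gaps are in series; the resistances add: (1/ε₁+1/ε_s−1)+(1/ε_s+1/ε₂−1) = 2.666+7.056 = 9.723.
Heat-flux ratio q₀/q = 9.723/6.375.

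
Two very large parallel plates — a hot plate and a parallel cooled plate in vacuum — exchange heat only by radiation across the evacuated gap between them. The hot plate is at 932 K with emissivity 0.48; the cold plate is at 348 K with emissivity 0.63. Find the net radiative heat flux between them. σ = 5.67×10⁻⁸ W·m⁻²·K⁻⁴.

For two infinite grey parallel plates, q = σ(T₁⁴ − T₂⁴)/(1/ε₁ + 1/ε₂ − 1).
T₁⁴ − T₂⁴ = 7.545×10¹¹ − 1.467×10¹⁰ = 7.398×10¹¹ K⁴.
1/ε₁ + 1/ε₂ − 1 = 2.083 + 1.587 − 1 = 2.671.
q = 5.67×10⁻⁸ × 7.398×10¹¹ / 2.671.

q ≈ 15700 W/m²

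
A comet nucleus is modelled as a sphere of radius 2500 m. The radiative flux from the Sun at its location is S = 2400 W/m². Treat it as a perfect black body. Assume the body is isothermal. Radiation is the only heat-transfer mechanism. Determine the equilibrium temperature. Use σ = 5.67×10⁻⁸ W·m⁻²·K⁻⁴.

T ≈ 321 K

At equilibrium, absorbed power = emitted power.
Absorbing cross-section = πr² = 1.963×10⁷ m²; emitting surface = 4πr² = 7.854×10⁷ m² (ratio 4).
S·A_cross = εσ·A_surf·T⁴  ⇒  T⁴ = S/(4σ).
T⁴ = 1.00·2400/(4·5.67×10⁻⁸) = 1.058×10¹⁰ K⁴.
T = (1.058×10¹⁰)^(1/4).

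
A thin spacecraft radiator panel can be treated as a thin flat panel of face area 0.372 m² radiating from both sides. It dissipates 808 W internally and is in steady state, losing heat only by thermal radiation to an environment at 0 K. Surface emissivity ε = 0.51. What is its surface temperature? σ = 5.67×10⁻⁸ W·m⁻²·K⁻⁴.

Steady state: internal power = radiated power, P = εσA T⁴.
Radiating area A = 2·0.372 = 0.7440 m².
T⁴ = P/(εσA) = 808/(0.51·5.67×10⁻⁸·0.7440) = 3.756×10¹⁰ K⁴.
T = (3.756×10¹⁰)^(1/4).

T ≈ 440 K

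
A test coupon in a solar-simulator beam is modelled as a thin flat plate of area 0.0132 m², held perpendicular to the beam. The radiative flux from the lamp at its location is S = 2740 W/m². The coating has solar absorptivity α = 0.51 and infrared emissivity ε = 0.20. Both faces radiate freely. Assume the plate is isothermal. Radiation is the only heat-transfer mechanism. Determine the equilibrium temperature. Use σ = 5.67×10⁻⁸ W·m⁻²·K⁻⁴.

T ≈ 498 K

At equilibrium, absorbed power = emitted power.
Absorbing cross-section = A = 0.01320 m²; emitting surface = 2A = 0.02640 m² (ratio 2).
αS·A_cross = εσ·A_surf·T⁴  ⇒  T⁴ = αS/(ε·2σ).
T⁴ = 0.510·2740/(0.20·2·5.67×10⁻⁸) = 6.161×10¹⁰ K⁴.
T = (6.161×10¹⁰)^(1/4).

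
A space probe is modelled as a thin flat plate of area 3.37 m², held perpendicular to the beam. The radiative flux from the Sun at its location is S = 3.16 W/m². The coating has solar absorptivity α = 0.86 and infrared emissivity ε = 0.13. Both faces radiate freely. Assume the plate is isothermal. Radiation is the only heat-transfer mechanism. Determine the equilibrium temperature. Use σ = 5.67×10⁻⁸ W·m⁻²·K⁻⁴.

At equilibrium, absorbed power = emitted power.
Absorbing cross-section = A = 3.370 m²; emitting surface = 2A = 6.740 m² (ratio 2).
αS·A_cross = εσ·A_surf·T⁴  ⇒  T⁴ = αS/(ε·2σ).
T⁴ = 0.860·3.16/(0.13·2·5.67×10⁻⁸) = 1.843×10⁸ K⁴.
T = (1.843×10⁸)^(1/4).

T ≈ 117 K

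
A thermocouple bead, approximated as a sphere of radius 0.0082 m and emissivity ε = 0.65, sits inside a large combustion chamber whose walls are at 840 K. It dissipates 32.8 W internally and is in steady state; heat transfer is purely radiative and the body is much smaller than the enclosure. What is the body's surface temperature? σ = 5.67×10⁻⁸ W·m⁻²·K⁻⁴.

T ≈ 1120 K

For a small grey body in a large enclosure, net radiated power = εσA(T⁴ − T_w⁴).
Steady state: P = εσA(T⁴ − T_w⁴) with A = 4πr² = 8.450×10⁻⁴ m².
T⁴ = P/(εσA) + T_w⁴ = 32.8/(0.65·5.67×10⁻⁸·8.450×10⁻⁴) + (840)⁴
    = 1.053×10¹² + 4.979×10¹¹ = 1.551×10¹² K⁴.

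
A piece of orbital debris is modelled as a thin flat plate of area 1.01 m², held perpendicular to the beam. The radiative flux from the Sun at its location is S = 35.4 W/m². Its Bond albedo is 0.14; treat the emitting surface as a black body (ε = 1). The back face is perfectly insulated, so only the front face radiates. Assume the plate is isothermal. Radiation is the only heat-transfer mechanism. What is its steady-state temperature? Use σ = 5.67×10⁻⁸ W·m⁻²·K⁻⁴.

T ≈ 152 K

At equilibrium, absorbed power = emitted power.
Absorbing cross-section = A = 1.010 m²; emitting surface = A = 1.010 m² (ratio 1).
(1−a)S·A_cross = εσ·A_surf·T⁴  ⇒  T⁴ = (1−a)S/(1σ).
T⁴ = 0.860·35.4/(1·5.67×10⁻⁸) = 5.369×10⁸ K⁴.
T = (5.369×10⁸)^(1/4).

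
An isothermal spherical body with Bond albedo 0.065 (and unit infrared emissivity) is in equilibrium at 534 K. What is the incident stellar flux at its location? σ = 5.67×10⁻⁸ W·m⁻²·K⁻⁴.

(1−a)S·πr² = σ·4πr²·T⁴ ⇒ S = 4σT⁴/(1−a).
S = 4·5.67×10⁻⁸·8.131×10¹⁰/0.935.

S ≈ 19700 W/m²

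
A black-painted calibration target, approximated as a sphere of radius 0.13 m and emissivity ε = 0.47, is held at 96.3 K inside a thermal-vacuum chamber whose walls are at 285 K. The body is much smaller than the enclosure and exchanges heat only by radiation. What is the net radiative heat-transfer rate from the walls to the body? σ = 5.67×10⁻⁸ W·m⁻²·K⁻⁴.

For a small grey body in a large enclosure: P_net = εσA(T_body⁴ − T_wall⁴).
A = 4πr² = 0.2124 m²; T_body⁴ − T_wall⁴ = 8.600×10⁷ − 6.598×10⁹ = -6.511×10⁹ K⁴.
|P_net| = 0.47·5.67×10⁻⁸·0.2124·6.511×10⁹.

P_net ≈ 36.9 W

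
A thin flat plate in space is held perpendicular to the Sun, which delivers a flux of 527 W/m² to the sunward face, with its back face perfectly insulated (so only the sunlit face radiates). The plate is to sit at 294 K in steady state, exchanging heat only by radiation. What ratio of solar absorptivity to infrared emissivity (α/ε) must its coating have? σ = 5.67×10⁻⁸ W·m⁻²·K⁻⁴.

Balance: αS·A = εσ·1A·T⁴ ⇒ α/ε = σT⁴/S.
α/ε = 5.67×10⁻⁸·(294)⁴/527 = 5.67×10⁻⁸·7.471×10⁹/527.

α/ε ≈ 0.804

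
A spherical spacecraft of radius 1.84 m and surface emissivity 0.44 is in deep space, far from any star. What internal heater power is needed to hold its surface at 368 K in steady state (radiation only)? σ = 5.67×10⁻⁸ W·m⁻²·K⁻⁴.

P ≈ 19500 W

P = εσ·4πr²·T⁴.
4πr² = 42.54 m²; T⁴ = 1.834×10¹⁰ K⁴.
P = 0.44·5.67×10⁻⁸·42.54·1.834×10¹⁰.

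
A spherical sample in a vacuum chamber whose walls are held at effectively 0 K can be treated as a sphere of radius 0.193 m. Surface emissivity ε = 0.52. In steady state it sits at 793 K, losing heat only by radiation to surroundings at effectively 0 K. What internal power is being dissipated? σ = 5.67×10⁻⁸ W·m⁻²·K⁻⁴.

P ≈ 5460 W

Steady state: P = εσA T⁴.
A = 4πr² = 0.4681 m²; T⁴ = (793)⁴ = 3.955×10¹¹ K⁴.
P = 0.52 × 5.67×10⁻⁸ × 0.4681 × 3.955×10¹¹.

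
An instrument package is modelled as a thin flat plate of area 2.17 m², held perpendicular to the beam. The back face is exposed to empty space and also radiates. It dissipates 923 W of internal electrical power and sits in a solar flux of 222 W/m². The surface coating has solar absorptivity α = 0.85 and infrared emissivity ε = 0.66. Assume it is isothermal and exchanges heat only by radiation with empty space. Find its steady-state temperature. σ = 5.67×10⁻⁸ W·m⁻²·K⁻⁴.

At steady state, absorbed solar power + internal power = radiated power.
Absorbed: α·S·A_cross = 0.85·222·2.170 = 409.5 W (cross-section A).
Total input = 409.5 + 923 = 1332 W.
Radiated: εσ·A_surf·T⁴ with A_surf = 2A = 4.340 m².
T⁴ = 1332/(0.66·5.67×10⁻⁸·4.340) = 8.204×10⁹ K⁴.

T ≈ 301 K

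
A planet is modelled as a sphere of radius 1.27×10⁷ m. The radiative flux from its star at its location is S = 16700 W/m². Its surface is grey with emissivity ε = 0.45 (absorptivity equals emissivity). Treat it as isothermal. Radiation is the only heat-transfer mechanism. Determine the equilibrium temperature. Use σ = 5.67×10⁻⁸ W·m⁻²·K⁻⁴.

T ≈ 521 K

At equilibrium, absorbed power = emitted power.
Absorbing cross-section = πr² = 5.067×10¹⁴ m²; emitting surface = 4πr² = 2.027×10¹⁵ m² (ratio 4).
εS·A_cross = εσ·A_surf·T⁴  ⇒  T⁴ = S/(4σ)   (ε cancels).
T⁴ = 16700/(4·5.67×10⁻⁸) = 7.363×10¹⁰ K⁴.
T = (7.363×10¹⁰)^(1/4).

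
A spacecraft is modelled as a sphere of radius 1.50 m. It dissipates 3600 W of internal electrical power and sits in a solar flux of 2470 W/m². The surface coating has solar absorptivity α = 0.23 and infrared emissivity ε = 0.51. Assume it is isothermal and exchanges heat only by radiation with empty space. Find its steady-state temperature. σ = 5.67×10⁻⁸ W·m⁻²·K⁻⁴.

At steady state, absorbed solar power + internal power = radiated power.
Absorbed: α·S·A_cross = 0.23·2470·7.069 = 4016 W (cross-section πr²).
Total input = 4016 + 3600 = 7616 W.
Radiated: εσ·A_surf·T⁴ with A_surf = 4πr² = 28.27 m².
T⁴ = 7616/(0.51·5.67×10⁻⁸·28.27) = 9.315×10⁹ K⁴.

T ≈ 311 K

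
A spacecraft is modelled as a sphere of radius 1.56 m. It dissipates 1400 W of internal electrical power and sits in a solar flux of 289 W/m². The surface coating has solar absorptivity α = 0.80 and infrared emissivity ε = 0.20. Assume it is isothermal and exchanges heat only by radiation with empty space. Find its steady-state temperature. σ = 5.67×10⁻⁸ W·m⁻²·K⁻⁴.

T ≈ 309 K

At steady state, absorbed solar power + internal power = radiated power.
Absorbed: α·S·A_cross = 0.80·289·7.645 = 1768 W (cross-section πr²).
Total input = 1768 + 1400 = 3168 W.
Radiated: εσ·A_surf·T⁴ with A_surf = 4πr² = 30.58 m².
T⁴ = 3168/(0.20·5.67×10⁻⁸·30.58) = 9.134×10⁹ K⁴.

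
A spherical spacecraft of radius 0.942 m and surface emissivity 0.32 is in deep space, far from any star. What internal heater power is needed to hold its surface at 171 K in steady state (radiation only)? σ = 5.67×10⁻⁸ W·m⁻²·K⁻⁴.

P ≈ 173 W

P = εσ·4πr²·T⁴.
4πr² = 11.15 m²; T⁴ = 8.550×10⁸ K⁴.
P = 0.32·5.67×10⁻⁸·11.15·8.550×10⁸.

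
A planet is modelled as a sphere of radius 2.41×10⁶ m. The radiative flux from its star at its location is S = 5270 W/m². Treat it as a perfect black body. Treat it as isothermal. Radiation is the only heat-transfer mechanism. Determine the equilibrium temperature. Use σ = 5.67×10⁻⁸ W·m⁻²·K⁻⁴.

At equilibrium, absorbed power = emitted power.
Absorbing cross-section = πr² = 1.825×10¹³ m²; emitting surface = 4πr² = 7.299×10¹³ m² (ratio 4).
S·A_cross = εσ·A_surf·T⁴  ⇒  T⁴ = S/(4σ).
T⁴ = 1.00·5270/(4·5.67×10⁻⁸) = 2.324×10¹⁰ K⁴.
T = (2.324×10¹⁰)^(1/4).

T ≈ 390 K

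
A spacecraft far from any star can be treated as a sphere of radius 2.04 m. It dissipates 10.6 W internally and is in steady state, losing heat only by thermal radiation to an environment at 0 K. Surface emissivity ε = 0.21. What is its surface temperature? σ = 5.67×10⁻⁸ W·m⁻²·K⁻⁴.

Steady state: internal power = radiated power, P = εσA T⁴.
Radiating area A = 4πr² = 52.30 m².
T⁴ = P/(εσA) = 10.6/(0.21·5.67×10⁻⁸·52.30) = 1.702×10⁷ K⁴.
T = (1.702×10⁷)^(1/4).

T ≈ 64.2 K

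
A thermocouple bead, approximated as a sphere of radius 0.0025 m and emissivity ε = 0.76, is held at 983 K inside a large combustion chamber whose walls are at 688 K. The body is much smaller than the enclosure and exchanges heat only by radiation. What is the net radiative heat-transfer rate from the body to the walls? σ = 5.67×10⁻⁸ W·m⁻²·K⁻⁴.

P_net ≈ 2.40 W

For a small grey body in a large enclosure: P_net = εσA(T_body⁴ − T_wall⁴).
A = 4πr² = 7.854×10⁻⁵ m²; T_body⁴ − T_wall⁴ = 9.337×10¹¹ − 2.241×10¹¹ = 7.097×10¹¹ K⁴.
|P_net| = 0.76·5.67×10⁻⁸·7.854×10⁻⁵·7.097×10¹¹.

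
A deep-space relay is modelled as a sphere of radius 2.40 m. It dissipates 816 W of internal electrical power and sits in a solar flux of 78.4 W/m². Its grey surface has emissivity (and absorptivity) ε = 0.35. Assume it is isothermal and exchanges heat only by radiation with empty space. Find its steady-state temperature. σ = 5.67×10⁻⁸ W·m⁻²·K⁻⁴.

At steady state, absorbed solar power + internal power = radiated power.
Absorbed: α·S·A_cross = 0.35·78.4·18.10 = 496.5 W (cross-section πr²).
Total input = 496.5 + 816 = 1313 W.
Radiated: εσ·A_surf·T⁴ with A_surf = 4πr² = 72.38 m².
T⁴ = 1313/(0.35·5.67×10⁻⁸·72.38) = 9.138×10⁸ K⁴.

T ≈ 174 K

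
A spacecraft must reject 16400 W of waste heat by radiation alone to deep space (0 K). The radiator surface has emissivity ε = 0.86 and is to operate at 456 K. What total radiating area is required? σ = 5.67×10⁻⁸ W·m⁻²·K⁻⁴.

A ≈ 7.78 m²

P = εσA T⁴ ⇒ A = P/(εσT⁴).
T⁴ = 4.324×10¹⁰ K⁴.
A = 16400/(0.86 × 5.67×10⁻⁸ × 4.324×10¹⁰).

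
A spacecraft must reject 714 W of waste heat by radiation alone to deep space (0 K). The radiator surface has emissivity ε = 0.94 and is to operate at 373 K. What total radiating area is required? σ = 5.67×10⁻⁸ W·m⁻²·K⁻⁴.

A ≈ 0.692 m²

P = εσA T⁴ ⇒ A = P/(εσT⁴).
T⁴ = 1.936×10¹⁰ K⁴.
A = 714/(0.94 × 5.67×10⁻⁸ × 1.936×10¹⁰).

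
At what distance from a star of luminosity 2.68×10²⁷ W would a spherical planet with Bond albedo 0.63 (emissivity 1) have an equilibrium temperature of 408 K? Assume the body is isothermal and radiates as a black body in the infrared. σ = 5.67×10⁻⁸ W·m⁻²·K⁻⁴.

For an isothermal black-emitting sphere, (1−a)S·πr² = σ·4πr²·T⁴ ⇒ S = 4σT⁴/(1−a).
S = 4·5.67×10⁻⁸·(408)⁴/0.370 = 16990 W/m².
Flux falls as S = L/(4πd²), so d = √(L/(4πS)) = √(2.68×10²⁷/(4π·16990)).

d ≈ 1.12×10¹¹ m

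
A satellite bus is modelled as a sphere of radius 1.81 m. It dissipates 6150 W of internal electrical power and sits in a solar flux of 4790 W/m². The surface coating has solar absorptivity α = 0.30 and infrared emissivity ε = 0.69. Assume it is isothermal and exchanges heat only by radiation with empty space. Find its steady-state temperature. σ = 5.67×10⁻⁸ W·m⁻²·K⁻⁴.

At steady state, absorbed solar power + internal power = radiated power.
Absorbed: α·S·A_cross = 0.30·4790·10.29 = 14790 W (cross-section πr²).
Total input = 14790 + 6150 = 20940 W.
Radiated: εσ·A_surf·T⁴ with A_surf = 4πr² = 41.17 m².
T⁴ = 20940/(0.69·5.67×10⁻⁸·41.17) = 1.300×10¹⁰ K⁴.

T ≈ 338 K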